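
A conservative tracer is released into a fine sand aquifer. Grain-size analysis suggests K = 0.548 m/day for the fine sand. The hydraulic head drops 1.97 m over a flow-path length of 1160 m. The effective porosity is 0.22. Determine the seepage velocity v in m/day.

Hydraulic gradient i = Δh / L = 1.97 / 1160 = 0.001698.
Darcy flux q = K · i = 0.5480 × 0.001698 = 0.0009307 m/day.
Seepage velocity v = q / n_e = 0.0009307 / 0.22 = 0.004230 m/day.

0.00423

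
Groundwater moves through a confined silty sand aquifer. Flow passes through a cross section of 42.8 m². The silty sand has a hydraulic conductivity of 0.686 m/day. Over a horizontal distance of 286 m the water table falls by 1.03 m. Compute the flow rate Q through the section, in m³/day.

0.106

Hydraulic gradient i = Δh / L = 1.03 / 286 = 0.003601.
Darcy's law: Q = K · A · i = 0.6860 × 42.80 × 0.003601 = 0.1057 m³/day.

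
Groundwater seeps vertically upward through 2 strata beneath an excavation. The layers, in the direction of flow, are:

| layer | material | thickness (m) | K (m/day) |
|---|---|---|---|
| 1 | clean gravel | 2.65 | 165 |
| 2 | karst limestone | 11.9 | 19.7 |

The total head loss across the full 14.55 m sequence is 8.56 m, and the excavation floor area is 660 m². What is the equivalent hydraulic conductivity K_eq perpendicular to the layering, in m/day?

Flow is perpendicular to layering, so the layers act in series and the equivalent K is the thickness-weighted harmonic mean.
Total thickness L = 2.65 + 11.9 = 14.55 m.
Σ(b_i/K_i) = 2.65/165 + 11.9/19.7 = 0.6201 d.
K_eq = L / Σ(b_i/K_i) = 14.55 / 0.6201 = 23.46 m/day.

23.5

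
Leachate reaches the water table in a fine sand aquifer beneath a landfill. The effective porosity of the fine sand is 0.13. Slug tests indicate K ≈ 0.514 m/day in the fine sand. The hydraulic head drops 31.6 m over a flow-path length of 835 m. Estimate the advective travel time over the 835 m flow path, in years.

15.3

Hydraulic gradient i = Δh / L = 31.6 / 835 = 0.03784.
Darcy flux q = K · i = 0.5140 × 0.03784 = 0.01945 m/day.
Seepage velocity v = q / n_e = 0.01945 / 0.13 = 0.1496 m/day.
Travel time t = L / v = 835 / 0.1496 = 5580 days = 15.28 years.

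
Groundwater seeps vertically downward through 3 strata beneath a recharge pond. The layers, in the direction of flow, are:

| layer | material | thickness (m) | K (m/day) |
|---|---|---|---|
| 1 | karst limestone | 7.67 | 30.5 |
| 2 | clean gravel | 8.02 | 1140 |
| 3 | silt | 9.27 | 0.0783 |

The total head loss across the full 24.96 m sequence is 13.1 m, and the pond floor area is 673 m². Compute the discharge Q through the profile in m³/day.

74.3

Flow is perpendicular to layering, so the layers act in series and the equivalent K is the thickness-weighted harmonic mean.
Total thickness L = 7.67 + 8.02 + 9.27 = 24.96 m.
Σ(b_i/K_i) = 7.67/30.5 + 8.02/1140 + 9.27/0.0783 = 118.6 d.
K_eq = L / Σ(b_i/K_i) = 24.96 / 118.6 = 0.2104 m/day.
Q = K_eq · A · (Δh/L) = 0.2104 × 673 × (13.1/24.96) = 74.31 m³/day.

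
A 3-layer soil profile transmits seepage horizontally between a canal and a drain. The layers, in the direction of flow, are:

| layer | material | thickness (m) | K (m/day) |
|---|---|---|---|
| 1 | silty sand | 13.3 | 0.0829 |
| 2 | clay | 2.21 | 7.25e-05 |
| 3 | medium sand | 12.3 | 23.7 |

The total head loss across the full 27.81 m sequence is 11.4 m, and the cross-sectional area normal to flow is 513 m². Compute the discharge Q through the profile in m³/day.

Flow is perpendicular to layering, so the layers act in series and the equivalent K is the thickness-weighted harmonic mean.
Total thickness L = 13.3 + 2.21 + 12.3 = 27.81 m.
Σ(b_i/K_i) = 13.3/0.0829 + 2.21/7.25e-05 + 12.3/23.7 = 30644 d.
K_eq = L / Σ(b_i/K_i) = 27.81 / 30644 = 0.0009075 m/day.
Q = K_eq · A · (Δh/L) = 0.0009075 × 513 × (11.4/27.81) = 0.1908 m³/day.

0.191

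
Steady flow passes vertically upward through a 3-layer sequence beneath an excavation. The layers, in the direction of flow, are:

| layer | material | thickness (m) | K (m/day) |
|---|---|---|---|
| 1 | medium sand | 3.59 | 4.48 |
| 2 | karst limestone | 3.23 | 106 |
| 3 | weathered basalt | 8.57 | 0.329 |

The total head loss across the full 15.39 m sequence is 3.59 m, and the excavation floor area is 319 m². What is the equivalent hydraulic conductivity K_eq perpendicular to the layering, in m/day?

Flow is perpendicular to layering, so the layers act in series and the equivalent K is the thickness-weighted harmonic mean.
Total thickness L = 3.59 + 3.23 + 8.57 = 15.39 m.
Σ(b_i/K_i) = 3.59/4.48 + 3.23/106 + 8.57/0.329 = 26.88 d.
K_eq = L / Σ(b_i/K_i) = 15.39 / 26.88 = 0.5725 m/day.

0.573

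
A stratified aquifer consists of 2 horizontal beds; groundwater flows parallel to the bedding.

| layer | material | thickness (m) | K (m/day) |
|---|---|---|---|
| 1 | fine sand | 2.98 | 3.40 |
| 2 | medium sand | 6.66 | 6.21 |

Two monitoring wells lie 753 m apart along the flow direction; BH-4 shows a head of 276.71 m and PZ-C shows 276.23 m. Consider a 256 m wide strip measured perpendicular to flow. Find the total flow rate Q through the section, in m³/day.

8.40

Flow is parallel to layering, so each bed carries its own Darcy discharge and the transmissivities add.
Σ(K_i·b_i) = 3.40×2.98 + 6.21×6.66 = 51.49 m²/day.
Hydraulic gradient i = (276.71 − 276.23) / 753 = 0.48 / 753 = 0.0006375.
Q = Σ(K_i·b_i) · W · i = 51.49 × 256 × 0.0006375 = 8.403 m³/day.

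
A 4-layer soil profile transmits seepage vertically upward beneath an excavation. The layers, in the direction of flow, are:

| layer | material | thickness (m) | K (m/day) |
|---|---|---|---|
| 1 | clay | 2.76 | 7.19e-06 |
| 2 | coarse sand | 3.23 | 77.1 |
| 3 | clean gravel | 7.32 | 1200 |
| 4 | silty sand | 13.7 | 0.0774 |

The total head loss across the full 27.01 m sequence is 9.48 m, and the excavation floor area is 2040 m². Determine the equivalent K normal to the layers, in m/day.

Flow is perpendicular to layering, so the layers act in series and the equivalent K is the thickness-weighted harmonic mean.
Total thickness L = 2.76 + 3.23 + 7.32 + 13.7 = 27.01 m.
Σ(b_i/K_i) = 2.76/7.19e-06 + 3.23/77.1 + 7.32/1200 + 13.7/0.0774 = 3.840e+05 d.
K_eq = L / Σ(b_i/K_i) = 27.01 / 3.840e+05 = 7.033e-05 m/day.

7.03e-05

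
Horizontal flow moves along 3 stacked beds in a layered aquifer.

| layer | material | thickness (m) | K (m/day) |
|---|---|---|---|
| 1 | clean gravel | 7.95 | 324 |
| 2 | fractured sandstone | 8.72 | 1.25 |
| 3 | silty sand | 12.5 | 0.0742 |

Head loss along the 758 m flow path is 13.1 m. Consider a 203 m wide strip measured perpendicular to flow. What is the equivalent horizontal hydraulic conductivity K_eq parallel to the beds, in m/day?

Flow is parallel to layering, so each bed carries its own Darcy discharge and the transmissivities add.
Σ(K_i·b_i) = 324×7.95 + 1.25×8.72 + 0.0742×12.5 = 2588 m²/day.
Total thickness b = 29.17 m, so K_eq = Σ(K_i·b_i)/b = 88.71 m/day.

88.7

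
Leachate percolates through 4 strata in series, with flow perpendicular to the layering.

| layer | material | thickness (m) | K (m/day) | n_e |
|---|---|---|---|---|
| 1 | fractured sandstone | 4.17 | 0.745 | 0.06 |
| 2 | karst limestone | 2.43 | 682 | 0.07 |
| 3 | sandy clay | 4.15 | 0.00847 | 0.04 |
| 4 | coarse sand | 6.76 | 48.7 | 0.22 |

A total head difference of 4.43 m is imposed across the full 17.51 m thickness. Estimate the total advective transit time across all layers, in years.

With flow normal to the layers, continuity requires the same specific discharge q through every layer.
Σ(b_i/K_i) = 4.17/0.745 + 2.43/682 + 4.15/0.00847 + 6.76/48.7 = 495.7 d.
q = Δh / Σ(b_i/K_i) = 4.43 / 495.7 = 0.008937 m/day.
In each layer the seepage velocity is v_i = q/n_i, so the layer transit time is t_i = b_i·n_i / q:
  layer 1 (fractured sandstone): t_1 = 4.17 × 0.06 / 0.008937 = 28.00 d
  layer 2 (karst limestone): t_2 = 2.43 × 0.07 / 0.008937 = 19.03 d
  layer 3 (sandy clay): t_3 = 4.15 × 0.04 / 0.008937 = 18.57 d
  layer 4 (coarse sand): t_4 = 6.76 × 0.22 / 0.008937 = 166.4 d
Total t = Σ t_i = 232.0 days = 0.6352 years.

0.635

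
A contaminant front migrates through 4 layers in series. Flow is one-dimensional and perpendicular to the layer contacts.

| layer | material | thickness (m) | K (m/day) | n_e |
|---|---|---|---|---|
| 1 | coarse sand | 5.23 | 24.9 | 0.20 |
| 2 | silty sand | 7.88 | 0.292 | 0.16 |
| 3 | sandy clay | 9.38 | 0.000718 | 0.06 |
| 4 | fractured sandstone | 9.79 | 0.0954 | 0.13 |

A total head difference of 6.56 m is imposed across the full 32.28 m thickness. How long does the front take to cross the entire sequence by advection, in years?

22.8

With flow normal to the layers, continuity requires the same specific discharge q through every layer.
Σ(b_i/K_i) = 5.23/24.9 + 7.88/0.292 + 9.38/0.000718 + 9.79/0.0954 = 13194 d.
q = Δh / Σ(b_i/K_i) = 6.56 / 13194 = 0.0004972 m/day.
In each layer the seepage velocity is v_i = q/n_i, so the layer transit time is t_i = b_i·n_i / q:
  layer 1 (coarse sand): t_1 = 5.23 × 0.20 / 0.0004972 = 2104 d
  layer 2 (silty sand): t_2 = 7.88 × 0.16 / 0.0004972 = 2536 d
  layer 3 (sandy clay): t_3 = 9.38 × 0.06 / 0.0004972 = 1132 d
  layer 4 (fractured sandstone): t_4 = 9.79 × 0.13 / 0.0004972 = 2560 d
Total t = Σ t_i = 8331 days = 22.81 years.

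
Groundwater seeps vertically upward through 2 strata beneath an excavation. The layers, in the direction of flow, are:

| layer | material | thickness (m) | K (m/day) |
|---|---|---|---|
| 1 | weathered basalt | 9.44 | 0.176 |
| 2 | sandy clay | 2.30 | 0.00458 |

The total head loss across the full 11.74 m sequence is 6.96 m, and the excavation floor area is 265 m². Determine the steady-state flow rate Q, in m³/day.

Flow is perpendicular to layering, so the layers act in series and the equivalent K is the thickness-weighted harmonic mean.
Total thickness L = 9.44 + 2.30 = 11.74 m.
Σ(b_i/K_i) = 9.44/0.176 + 2.30/0.00458 = 555.8 d.
K_eq = L / Σ(b_i/K_i) = 11.74 / 555.8 = 0.02112 m/day.
Q = K_eq · A · (Δh/L) = 0.02112 × 265 × (6.96/11.74) = 3.318 m³/day.

3.32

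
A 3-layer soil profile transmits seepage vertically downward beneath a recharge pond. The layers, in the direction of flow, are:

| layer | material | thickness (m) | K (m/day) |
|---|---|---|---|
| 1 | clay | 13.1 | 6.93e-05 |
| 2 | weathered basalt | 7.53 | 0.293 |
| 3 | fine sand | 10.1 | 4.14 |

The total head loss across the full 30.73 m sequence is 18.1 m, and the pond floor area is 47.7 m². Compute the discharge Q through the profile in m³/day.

0.00457

Flow is perpendicular to layering, so the layers act in series and the equivalent K is the thickness-weighted harmonic mean.
Total thickness L = 13.1 + 7.53 + 10.1 = 30.73 m.
Σ(b_i/K_i) = 13.1/6.93e-05 + 7.53/0.293 + 10.1/4.14 = 1.891e+05 d.
K_eq = L / Σ(b_i/K_i) = 30.73 / 1.891e+05 = 0.0001625 m/day.
Q = K_eq · A · (Δh/L) = 0.0001625 × 47.7 × (18.1/30.73) = 0.004567 m³/day.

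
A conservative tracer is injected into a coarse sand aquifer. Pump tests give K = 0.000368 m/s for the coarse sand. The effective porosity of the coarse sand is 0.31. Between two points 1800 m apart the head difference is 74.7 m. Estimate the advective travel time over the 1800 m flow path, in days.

423

Convert K: 0.000368 m/s × 86400 = 31.80 m/day.
Hydraulic gradient i = Δh / L = 74.7 / 1800 = 0.04150.
Darcy flux q = K · i = 31.80 × 0.04150 = 1.320 m/day.
Seepage velocity v = q / n_e = 1.320 / 0.31 = 4.256 m/day.
Travel time t = L / v = 1800 / 4.256 = 422.9 days.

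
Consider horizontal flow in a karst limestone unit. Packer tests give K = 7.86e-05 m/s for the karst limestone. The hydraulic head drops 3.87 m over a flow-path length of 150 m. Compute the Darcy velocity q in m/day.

Convert K: 7.86e-05 m/s × 86400 = 6.791 m/day.
Hydraulic gradient i = Δh / L = 3.87 / 150 = 0.02580.
Specific discharge q = K · i = 6.791 × 0.02580 = 0.1752 m/day.

0.175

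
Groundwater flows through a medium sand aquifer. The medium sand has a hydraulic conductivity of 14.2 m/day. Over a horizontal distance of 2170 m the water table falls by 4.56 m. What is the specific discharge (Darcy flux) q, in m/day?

Hydraulic gradient i = Δh / L = 4.56 / 2170 = 0.002101.
Specific discharge q = K · i = 14.20 × 0.002101 = 0.02984 m/day.

0.0298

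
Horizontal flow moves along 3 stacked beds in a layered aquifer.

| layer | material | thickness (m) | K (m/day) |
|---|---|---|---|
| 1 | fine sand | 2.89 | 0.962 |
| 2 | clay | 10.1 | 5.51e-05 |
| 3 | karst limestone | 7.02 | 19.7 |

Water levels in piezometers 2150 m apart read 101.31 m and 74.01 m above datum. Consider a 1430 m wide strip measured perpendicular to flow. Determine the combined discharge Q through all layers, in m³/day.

Flow is parallel to layering, so each bed carries its own Darcy discharge and the transmissivities add.
Σ(K_i·b_i) = 0.962×2.89 + 5.51e-05×10.1 + 19.7×7.02 = 141.1 m²/day.
Hydraulic gradient i = (101.31 − 74.01) / 2150 = 27.3 / 2150 = 0.01270.
Q = Σ(K_i·b_i) · W · i = 141.1 × 1430 × 0.01270 = 2562 m³/day.

2560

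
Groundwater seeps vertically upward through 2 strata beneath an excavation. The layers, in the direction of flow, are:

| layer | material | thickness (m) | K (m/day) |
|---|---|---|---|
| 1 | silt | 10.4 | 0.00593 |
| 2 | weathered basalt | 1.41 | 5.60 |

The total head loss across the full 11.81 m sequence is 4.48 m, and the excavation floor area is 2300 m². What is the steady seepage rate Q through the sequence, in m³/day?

Flow is perpendicular to layering, so the layers act in series and the equivalent K is the thickness-weighted harmonic mean.
Total thickness L = 10.4 + 1.41 = 11.81 m.
Σ(b_i/K_i) = 10.4/0.00593 + 1.41/5.60 = 1754 d.
K_eq = L / Σ(b_i/K_i) = 11.81 / 1754 = 0.006733 m/day.
Q = K_eq · A · (Δh/L) = 0.006733 × 2300 × (4.48/11.81) = 5.874 m³/day.

5.87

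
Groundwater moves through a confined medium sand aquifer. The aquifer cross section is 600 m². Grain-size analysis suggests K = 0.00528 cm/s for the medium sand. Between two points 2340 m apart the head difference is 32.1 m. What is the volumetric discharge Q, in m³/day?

37.5

Convert K: 0.00528 cm/s × 864 = 4.562 m/day.
Hydraulic gradient i = Δh / L = 32.1 / 2340 = 0.01372.
Darcy's law: Q = K · A · i = 4.562 × 600.0 × 0.01372 = 37.55 m³/day.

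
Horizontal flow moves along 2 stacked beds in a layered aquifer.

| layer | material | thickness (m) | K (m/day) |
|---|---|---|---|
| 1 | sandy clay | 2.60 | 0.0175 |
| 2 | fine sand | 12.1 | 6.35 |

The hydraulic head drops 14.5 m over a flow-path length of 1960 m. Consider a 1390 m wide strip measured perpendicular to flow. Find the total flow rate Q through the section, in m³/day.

791

Flow is parallel to layering, so each bed carries its own Darcy discharge and the transmissivities add.
Σ(K_i·b_i) = 0.0175×2.60 + 6.35×12.1 = 76.88 m²/day.
Hydraulic gradient i = Δh / L = 14.5 / 1960 = 0.007398.
Q = Σ(K_i·b_i) · W · i = 76.88 × 1390 × 0.007398 = 790.6 m³/day.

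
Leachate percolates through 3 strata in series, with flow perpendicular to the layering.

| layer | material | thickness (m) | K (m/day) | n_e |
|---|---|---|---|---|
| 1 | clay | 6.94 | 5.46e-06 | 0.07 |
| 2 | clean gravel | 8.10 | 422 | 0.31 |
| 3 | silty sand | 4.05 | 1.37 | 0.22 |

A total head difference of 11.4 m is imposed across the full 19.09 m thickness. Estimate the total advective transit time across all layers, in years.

With flow normal to the layers, continuity requires the same specific discharge q through every layer.
Σ(b_i/K_i) = 6.94/5.46e-06 + 8.10/422 + 4.05/1.37 = 1.271e+06 d.
q = Δh / Σ(b_i/K_i) = 11.4 / 1.271e+06 = 8.969e-06 m/day.
In each layer the seepage velocity is v_i = q/n_i, so the layer transit time is t_i = b_i·n_i / q:
  layer 1 (clay): t_1 = 6.94 × 0.07 / 8.969e-06 = 54165 d
  layer 2 (clean gravel): t_2 = 8.10 × 0.31 / 8.969e-06 = 2.800e+05 d
  layer 3 (silty sand): t_3 = 4.05 × 0.22 / 8.969e-06 = 99344 d
Total t = Σ t_i = 4.335e+05 days = 1187 years.

1190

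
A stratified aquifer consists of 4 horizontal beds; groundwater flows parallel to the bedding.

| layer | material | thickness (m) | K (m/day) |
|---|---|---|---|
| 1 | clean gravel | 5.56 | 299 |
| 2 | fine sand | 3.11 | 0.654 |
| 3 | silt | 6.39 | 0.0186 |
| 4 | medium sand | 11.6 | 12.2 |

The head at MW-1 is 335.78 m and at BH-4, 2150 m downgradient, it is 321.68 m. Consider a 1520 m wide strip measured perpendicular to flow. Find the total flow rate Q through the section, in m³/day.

18000

Flow is parallel to layering, so each bed carries its own Darcy discharge and the transmissivities add.
Σ(K_i·b_i) = 299×5.56 + 0.654×3.11 + 0.0186×6.39 + 12.2×11.6 = 1806 m²/day.
Hydraulic gradient i = (335.78 − 321.68) / 2150 = 14.1 / 2150 = 0.006558.
Q = Σ(K_i·b_i) · W · i = 1806 × 1520 × 0.006558 = 18004 m³/day.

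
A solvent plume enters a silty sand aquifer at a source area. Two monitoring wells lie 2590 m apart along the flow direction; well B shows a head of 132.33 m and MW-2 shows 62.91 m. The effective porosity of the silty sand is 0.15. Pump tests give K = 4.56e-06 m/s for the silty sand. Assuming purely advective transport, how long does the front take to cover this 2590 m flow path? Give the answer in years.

Convert K: 4.56e-06 m/s × 86400 = 0.3940 m/day.
Hydraulic gradient i = (132.33 − 62.91) / 2590 = 69.42 / 2590 = 0.02680.
Darcy flux q = K · i = 0.3940 × 0.02680 = 0.01056 m/day.
Seepage velocity v = q / n_e = 0.01056 / 0.15 = 0.07040 m/day.
Travel time t = L / v = 2590 / 0.07040 = 36790 days = 100.7 years.

101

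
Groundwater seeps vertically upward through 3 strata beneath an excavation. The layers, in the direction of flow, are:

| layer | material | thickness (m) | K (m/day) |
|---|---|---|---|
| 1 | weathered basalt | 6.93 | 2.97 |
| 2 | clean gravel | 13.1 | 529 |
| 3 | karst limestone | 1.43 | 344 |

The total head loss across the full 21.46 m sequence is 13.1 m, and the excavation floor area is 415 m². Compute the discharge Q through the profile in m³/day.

Flow is perpendicular to layering, so the layers act in series and the equivalent K is the thickness-weighted harmonic mean.
Total thickness L = 6.93 + 13.1 + 1.43 = 21.46 m.
Σ(b_i/K_i) = 6.93/2.97 + 13.1/529 + 1.43/344 = 2.362 d.
K_eq = L / Σ(b_i/K_i) = 21.46 / 2.362 = 9.085 m/day.
Q = K_eq · A · (Δh/L) = 9.085 × 415 × (13.1/21.46) = 2301 m³/day.

2300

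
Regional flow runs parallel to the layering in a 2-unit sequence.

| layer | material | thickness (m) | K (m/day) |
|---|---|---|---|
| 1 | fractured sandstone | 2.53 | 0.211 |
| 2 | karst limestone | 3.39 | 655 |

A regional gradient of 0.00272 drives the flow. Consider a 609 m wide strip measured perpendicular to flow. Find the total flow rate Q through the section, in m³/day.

3680

Flow is parallel to layering, so each bed carries its own Darcy discharge and the transmissivities add.
Σ(K_i·b_i) = 0.211×2.53 + 655×3.39 = 2221 m²/day.
Hydraulic gradient i = 0.00272.
Q = Σ(K_i·b_i) · W · i = 2221 × 609 × 0.002720 = 3679 m³/day.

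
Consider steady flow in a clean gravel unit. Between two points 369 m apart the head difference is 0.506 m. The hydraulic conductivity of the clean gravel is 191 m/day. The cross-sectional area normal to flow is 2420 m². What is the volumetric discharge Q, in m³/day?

Hydraulic gradient i = Δh / L = 0.506 / 369 = 0.001371.
Darcy's law: Q = K · A · i = 191.0 × 2420 × 0.001371 = 633.8 m³/day.

634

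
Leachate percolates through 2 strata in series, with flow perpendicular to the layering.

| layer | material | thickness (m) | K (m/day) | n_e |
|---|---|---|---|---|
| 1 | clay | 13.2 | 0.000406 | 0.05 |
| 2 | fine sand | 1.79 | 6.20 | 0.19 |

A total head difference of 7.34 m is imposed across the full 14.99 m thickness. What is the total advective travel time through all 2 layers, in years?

12.1

With flow normal to the layers, continuity requires the same specific discharge q through every layer.
Σ(b_i/K_i) = 13.2/0.000406 + 1.79/6.20 = 32513 d.
q = Δh / Σ(b_i/K_i) = 7.34 / 32513 = 0.0002258 m/day.
In each layer the seepage velocity is v_i = q/n_i, so the layer transit time is t_i = b_i·n_i / q:
  layer 1 (clay): t_1 = 13.2 × 0.05 / 0.0002258 = 2923 d
  layer 2 (fine sand): t_2 = 1.79 × 0.19 / 0.0002258 = 1506 d
Total t = Σ t_i = 4430 days = 12.13 years.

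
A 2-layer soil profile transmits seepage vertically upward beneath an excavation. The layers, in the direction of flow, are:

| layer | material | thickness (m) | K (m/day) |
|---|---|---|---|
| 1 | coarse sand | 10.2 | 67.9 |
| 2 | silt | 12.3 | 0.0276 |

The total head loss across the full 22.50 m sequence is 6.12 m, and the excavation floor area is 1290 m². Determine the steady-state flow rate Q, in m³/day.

Flow is perpendicular to layering, so the layers act in series and the equivalent K is the thickness-weighted harmonic mean.
Total thickness L = 10.2 + 12.3 = 22.50 m.
Σ(b_i/K_i) = 10.2/67.9 + 12.3/0.0276 = 445.8 d.
K_eq = L / Σ(b_i/K_i) = 22.50 / 445.8 = 0.05047 m/day.
Q = K_eq · A · (Δh/L) = 0.05047 × 1290 × (6.12/22.50) = 17.71 m³/day.

17.7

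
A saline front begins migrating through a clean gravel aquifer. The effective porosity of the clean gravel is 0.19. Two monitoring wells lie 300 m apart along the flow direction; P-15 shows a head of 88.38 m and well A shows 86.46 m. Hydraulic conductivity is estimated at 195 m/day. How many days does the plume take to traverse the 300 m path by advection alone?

45.7

Hydraulic gradient i = (88.38 − 86.46) / 300 = 1.92 / 300 = 0.006400.
Darcy flux q = K · i = 195.0 × 0.006400 = 1.248 m/day.
Seepage velocity v = q / n_e = 1.248 / 0.19 = 6.568 m/day.
Travel time t = L / v = 300 / 6.568 = 45.67 days.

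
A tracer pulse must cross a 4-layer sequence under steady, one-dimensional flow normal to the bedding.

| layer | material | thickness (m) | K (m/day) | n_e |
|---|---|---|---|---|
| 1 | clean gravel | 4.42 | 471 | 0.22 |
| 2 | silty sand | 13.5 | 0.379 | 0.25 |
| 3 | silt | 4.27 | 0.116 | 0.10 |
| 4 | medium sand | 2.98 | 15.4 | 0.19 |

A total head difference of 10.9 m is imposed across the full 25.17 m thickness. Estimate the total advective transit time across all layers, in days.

With flow normal to the layers, continuity requires the same specific discharge q through every layer.
Σ(b_i/K_i) = 4.42/471 + 13.5/0.379 + 4.27/0.116 + 2.98/15.4 = 72.63 d.
q = Δh / Σ(b_i/K_i) = 10.9 / 72.63 = 0.1501 m/day.
In each layer the seepage velocity is v_i = q/n_i, so the layer transit time is t_i = b_i·n_i / q:
  layer 1 (clean gravel): t_1 = 4.42 × 0.22 / 0.1501 = 6.480 d
  layer 2 (silty sand): t_2 = 13.5 × 0.25 / 0.1501 = 22.49 d
  layer 3 (silt): t_3 = 4.27 × 0.10 / 0.1501 = 2.845 d
  layer 4 (medium sand): t_4 = 2.98 × 0.19 / 0.1501 = 3.773 d
Total t = Σ t_i = 35.59 days.

35.6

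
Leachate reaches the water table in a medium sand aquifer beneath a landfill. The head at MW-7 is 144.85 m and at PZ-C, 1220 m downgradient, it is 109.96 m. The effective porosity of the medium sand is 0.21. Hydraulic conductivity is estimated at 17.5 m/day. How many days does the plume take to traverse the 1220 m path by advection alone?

Hydraulic gradient i = (144.85 − 109.96) / 1220 = 34.89 / 1220 = 0.02860.
Darcy flux q = K · i = 17.50 × 0.02860 = 0.5005 m/day.
Seepage velocity v = q / n_e = 0.5005 / 0.21 = 2.383 m/day.
Travel time t = L / v = 1220 / 2.383 = 511.9 days.

512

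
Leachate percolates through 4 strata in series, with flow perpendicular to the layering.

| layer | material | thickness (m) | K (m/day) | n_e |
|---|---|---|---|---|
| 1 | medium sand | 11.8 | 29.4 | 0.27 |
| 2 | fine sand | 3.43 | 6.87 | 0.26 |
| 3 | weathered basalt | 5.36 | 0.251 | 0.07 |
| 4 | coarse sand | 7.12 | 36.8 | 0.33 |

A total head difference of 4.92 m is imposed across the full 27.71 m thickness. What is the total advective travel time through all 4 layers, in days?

31.0

With flow normal to the layers, continuity requires the same specific discharge q through every layer.
Σ(b_i/K_i) = 11.8/29.4 + 3.43/6.87 + 5.36/0.251 + 7.12/36.8 = 22.45 d.
q = Δh / Σ(b_i/K_i) = 4.92 / 22.45 = 0.2192 m/day.
In each layer the seepage velocity is v_i = q/n_i, so the layer transit time is t_i = b_i·n_i / q:
  layer 1 (medium sand): t_1 = 11.8 × 0.27 / 0.2192 = 14.54 d
  layer 2 (fine sand): t_2 = 3.43 × 0.26 / 0.2192 = 4.069 d
  layer 3 (weathered basalt): t_3 = 5.36 × 0.07 / 0.2192 = 1.712 d
  layer 4 (coarse sand): t_4 = 7.12 × 0.33 / 0.2192 = 10.72 d
Total t = Σ t_i = 31.04 days.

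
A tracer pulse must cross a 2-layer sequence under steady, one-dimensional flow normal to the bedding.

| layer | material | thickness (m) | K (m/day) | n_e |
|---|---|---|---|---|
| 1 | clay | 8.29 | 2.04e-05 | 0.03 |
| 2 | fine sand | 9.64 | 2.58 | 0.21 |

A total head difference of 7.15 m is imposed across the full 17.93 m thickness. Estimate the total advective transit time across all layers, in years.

354

With flow normal to the layers, continuity requires the same specific discharge q through every layer.
Σ(b_i/K_i) = 8.29/2.04e-05 + 9.64/2.58 = 4.064e+05 d.
q = Δh / Σ(b_i/K_i) = 7.15 / 4.064e+05 = 1.759e-05 m/day.
In each layer the seepage velocity is v_i = q/n_i, so the layer transit time is t_i = b_i·n_i / q:
  layer 1 (clay): t_1 = 8.29 × 0.03 / 1.759e-05 = 14135 d
  layer 2 (fine sand): t_2 = 9.64 × 0.21 / 1.759e-05 = 1.151e+05 d
Total t = Σ t_i = 1.292e+05 days = 353.7 years.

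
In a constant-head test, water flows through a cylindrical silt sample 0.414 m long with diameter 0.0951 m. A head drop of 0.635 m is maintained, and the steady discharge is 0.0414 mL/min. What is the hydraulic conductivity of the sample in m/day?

Cross-sectional area A = π·(d/2)² = π × (0.0951/2)² = 0.007103 m².
Convert discharge: 0.0414 mL/min = 6.900e-10 m³/s.
Darcy's law rearranged: K = Q·L / (A·Δh) = 6.900e-10 × 0.414 / (0.007103 × 0.635) = 6.333e-08 m/s = 0.005472 m/day.

0.00547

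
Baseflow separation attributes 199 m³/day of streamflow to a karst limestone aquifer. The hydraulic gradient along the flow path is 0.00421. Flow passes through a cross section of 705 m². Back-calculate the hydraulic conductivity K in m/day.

67.0

Hydraulic gradient i = 0.00421.
From Q = K·A·i, K = Q / (A·i) = 199 / (705.0 × 0.004210) = 67.05 m/day.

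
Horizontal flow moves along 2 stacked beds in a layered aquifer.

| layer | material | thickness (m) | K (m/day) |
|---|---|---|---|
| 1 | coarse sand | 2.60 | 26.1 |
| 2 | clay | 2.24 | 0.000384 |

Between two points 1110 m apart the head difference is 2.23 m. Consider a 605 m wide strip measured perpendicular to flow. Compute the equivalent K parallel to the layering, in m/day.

Flow is parallel to layering, so each bed carries its own Darcy discharge and the transmissivities add.
Σ(K_i·b_i) = 26.1×2.60 + 0.000384×2.24 = 67.86 m²/day.
Total thickness b = 4.840 m, so K_eq = Σ(K_i·b_i)/b = 14.02 m/day.

14.0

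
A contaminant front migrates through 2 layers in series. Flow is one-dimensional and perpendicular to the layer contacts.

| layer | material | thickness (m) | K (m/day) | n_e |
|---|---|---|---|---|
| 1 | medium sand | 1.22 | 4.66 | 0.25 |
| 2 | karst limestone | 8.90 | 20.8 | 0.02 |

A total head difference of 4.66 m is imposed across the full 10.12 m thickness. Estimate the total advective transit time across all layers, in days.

0.0715

With flow normal to the layers, continuity requires the same specific discharge q through every layer.
Σ(b_i/K_i) = 1.22/4.66 + 8.90/20.8 = 0.6897 d.
q = Δh / Σ(b_i/K_i) = 4.66 / 0.6897 = 6.757 m/day.
In each layer the seepage velocity is v_i = q/n_i, so the layer transit time is t_i = b_i·n_i / q:
  layer 1 (medium sand): t_1 = 1.22 × 0.25 / 6.757 = 0.04514 d
  layer 2 (karst limestone): t_2 = 8.90 × 0.02 / 6.757 = 0.02634 d
Total t = Σ t_i = 0.07148 days.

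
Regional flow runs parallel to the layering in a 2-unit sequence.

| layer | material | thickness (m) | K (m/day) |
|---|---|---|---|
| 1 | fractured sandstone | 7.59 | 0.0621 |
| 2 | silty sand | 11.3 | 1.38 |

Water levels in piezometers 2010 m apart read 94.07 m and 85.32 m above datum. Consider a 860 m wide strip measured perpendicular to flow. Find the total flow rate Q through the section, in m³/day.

60.1

Flow is parallel to layering, so each bed carries its own Darcy discharge and the transmissivities add.
Σ(K_i·b_i) = 0.0621×7.59 + 1.38×11.3 = 16.07 m²/day.
Hydraulic gradient i = (94.07 − 85.32) / 2010 = 8.75 / 2010 = 0.004353.
Q = Σ(K_i·b_i) · W · i = 16.07 × 860 × 0.004353 = 60.15 m³/day.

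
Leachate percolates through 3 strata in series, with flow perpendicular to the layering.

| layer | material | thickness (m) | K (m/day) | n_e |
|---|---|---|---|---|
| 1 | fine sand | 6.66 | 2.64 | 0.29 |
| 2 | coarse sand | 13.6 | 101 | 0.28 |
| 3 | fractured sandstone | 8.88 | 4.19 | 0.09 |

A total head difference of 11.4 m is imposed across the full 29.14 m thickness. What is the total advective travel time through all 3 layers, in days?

With flow normal to the layers, continuity requires the same specific discharge q through every layer.
Σ(b_i/K_i) = 6.66/2.64 + 13.6/101 + 8.88/4.19 = 4.777 d.
q = Δh / Σ(b_i/K_i) = 11.4 / 4.777 = 2.387 m/day.
In each layer the seepage velocity is v_i = q/n_i, so the layer transit time is t_i = b_i·n_i / q:
  layer 1 (fine sand): t_1 = 6.66 × 0.29 / 2.387 = 0.8093 d
  layer 2 (coarse sand): t_2 = 13.6 × 0.28 / 2.387 = 1.596 d
  layer 3 (fractured sandstone): t_3 = 8.88 × 0.09 / 2.387 = 0.3349 d
Total t = Σ t_i = 2.740 days.

2.74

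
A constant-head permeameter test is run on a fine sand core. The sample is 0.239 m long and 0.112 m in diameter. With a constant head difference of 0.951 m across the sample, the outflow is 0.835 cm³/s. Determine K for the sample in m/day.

1.84

Cross-sectional area A = π·(d/2)² = π × (0.112/2)² = 0.009852 m².
Convert discharge: 0.835 cm³/s = 8.350e-07 m³/s.
Darcy's law rearranged: K = Q·L / (A·Δh) = 8.350e-07 × 0.239 / (0.009852 × 0.951) = 2.130e-05 m/s = 1.840 m/day.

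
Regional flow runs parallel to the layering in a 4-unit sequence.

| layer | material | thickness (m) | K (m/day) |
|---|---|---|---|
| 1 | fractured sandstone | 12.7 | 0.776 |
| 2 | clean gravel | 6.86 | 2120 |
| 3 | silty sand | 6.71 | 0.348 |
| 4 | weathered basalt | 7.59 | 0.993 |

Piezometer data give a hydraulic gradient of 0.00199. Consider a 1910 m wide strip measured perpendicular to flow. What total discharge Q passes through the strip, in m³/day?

Flow is parallel to layering, so each bed carries its own Darcy discharge and the transmissivities add.
Σ(K_i·b_i) = 0.776×12.7 + 2120×6.86 + 0.348×6.71 + 0.993×7.59 = 14563 m²/day.
Hydraulic gradient i = 0.00199.
Q = Σ(K_i·b_i) · W · i = 14563 × 1910 × 0.001990 = 55352 m³/day.

55400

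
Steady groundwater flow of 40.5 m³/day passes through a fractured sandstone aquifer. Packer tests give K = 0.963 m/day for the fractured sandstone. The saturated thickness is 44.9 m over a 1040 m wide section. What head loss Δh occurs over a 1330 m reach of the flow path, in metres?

Cross-sectional area A = 1040 × 44.9 = 46696 m².
From Q = K·A·i, i = Q / (K·A) = 40.5 / (0.9630 × 46696) = 0.0009006.
Head loss Δh = i · L = 0.0009006 × 1330 = 1.198 m.

1.20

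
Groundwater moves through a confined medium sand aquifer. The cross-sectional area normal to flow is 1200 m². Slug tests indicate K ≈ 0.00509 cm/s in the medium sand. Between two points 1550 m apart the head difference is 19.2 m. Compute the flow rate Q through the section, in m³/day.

Convert K: 0.00509 cm/s × 864 = 4.398 m/day.
Hydraulic gradient i = Δh / L = 19.2 / 1550 = 0.01239.
Darcy's law: Q = K · A · i = 4.398 × 1200 × 0.01239 = 65.37 m³/day.

65.4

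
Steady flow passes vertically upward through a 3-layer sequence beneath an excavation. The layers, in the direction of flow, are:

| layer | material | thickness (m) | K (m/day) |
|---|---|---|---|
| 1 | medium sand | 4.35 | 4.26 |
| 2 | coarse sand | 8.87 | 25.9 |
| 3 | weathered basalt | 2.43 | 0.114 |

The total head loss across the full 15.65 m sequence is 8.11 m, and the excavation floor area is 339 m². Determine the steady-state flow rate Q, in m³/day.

Flow is perpendicular to layering, so the layers act in series and the equivalent K is the thickness-weighted harmonic mean.
Total thickness L = 4.35 + 8.87 + 2.43 = 15.65 m.
Σ(b_i/K_i) = 4.35/4.26 + 8.87/25.9 + 2.43/0.114 = 22.68 d.
K_eq = L / Σ(b_i/K_i) = 15.65 / 22.68 = 0.6901 m/day.
Q = K_eq · A · (Δh/L) = 0.6901 × 339 × (8.11/15.65) = 121.2 m³/day.

121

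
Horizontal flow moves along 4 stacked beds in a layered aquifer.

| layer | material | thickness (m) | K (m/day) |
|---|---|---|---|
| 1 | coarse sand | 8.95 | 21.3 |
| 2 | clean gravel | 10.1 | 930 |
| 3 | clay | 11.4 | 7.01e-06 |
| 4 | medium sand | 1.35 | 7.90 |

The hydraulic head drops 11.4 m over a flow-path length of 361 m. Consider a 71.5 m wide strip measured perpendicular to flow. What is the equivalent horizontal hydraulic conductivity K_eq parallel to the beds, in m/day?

302

Flow is parallel to layering, so each bed carries its own Darcy discharge and the transmissivities add.
Σ(K_i·b_i) = 21.3×8.95 + 930×10.1 + 7.01e-06×11.4 + 7.90×1.35 = 9594 m²/day.
Total thickness b = 31.80 m, so K_eq = Σ(K_i·b_i)/b = 301.7 m/day.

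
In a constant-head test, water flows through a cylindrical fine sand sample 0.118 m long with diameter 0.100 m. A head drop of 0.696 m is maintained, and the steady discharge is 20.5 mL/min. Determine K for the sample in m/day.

Cross-sectional area A = π·(d/2)² = π × (0.100/2)² = 0.007854 m².
Convert discharge: 20.5 mL/min = 3.417e-07 m³/s.
Darcy's law rearranged: K = Q·L / (A·Δh) = 3.417e-07 × 0.118 / (0.007854 × 0.696) = 7.375e-06 m/s = 0.6372 m/day.

0.637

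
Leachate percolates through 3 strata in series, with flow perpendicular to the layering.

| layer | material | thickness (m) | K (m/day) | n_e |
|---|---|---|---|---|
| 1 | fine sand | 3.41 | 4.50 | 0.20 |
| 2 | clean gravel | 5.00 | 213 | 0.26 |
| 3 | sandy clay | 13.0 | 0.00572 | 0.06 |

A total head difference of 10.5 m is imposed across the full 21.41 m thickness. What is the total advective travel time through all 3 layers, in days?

598

With flow normal to the layers, continuity requires the same specific discharge q through every layer.
Σ(b_i/K_i) = 3.41/4.50 + 5.00/213 + 13.0/0.00572 = 2274 d.
q = Δh / Σ(b_i/K_i) = 10.5 / 2274 = 0.004618 m/day.
In each layer the seepage velocity is v_i = q/n_i, so the layer transit time is t_i = b_i·n_i / q:
  layer 1 (fine sand): t_1 = 3.41 × 0.20 / 0.004618 = 147.7 d
  layer 2 (clean gravel): t_2 = 5.00 × 0.26 / 0.004618 = 281.5 d
  layer 3 (sandy clay): t_3 = 13.0 × 0.06 / 0.004618 = 168.9 d
Total t = Σ t_i = 598.0 days.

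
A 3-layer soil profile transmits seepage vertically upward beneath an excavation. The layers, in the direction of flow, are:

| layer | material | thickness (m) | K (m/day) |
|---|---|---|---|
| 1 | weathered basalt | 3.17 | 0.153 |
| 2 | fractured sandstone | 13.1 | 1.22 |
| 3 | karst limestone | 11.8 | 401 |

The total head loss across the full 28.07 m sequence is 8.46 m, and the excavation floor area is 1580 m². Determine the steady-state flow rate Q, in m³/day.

Flow is perpendicular to layering, so the layers act in series and the equivalent K is the thickness-weighted harmonic mean.
Total thickness L = 3.17 + 13.1 + 11.8 = 28.07 m.
Σ(b_i/K_i) = 3.17/0.153 + 13.1/1.22 + 11.8/401 = 31.49 d.
K_eq = L / Σ(b_i/K_i) = 28.07 / 31.49 = 0.8915 m/day.
Q = K_eq · A · (Δh/L) = 0.8915 × 1580 × (8.46/28.07) = 424.5 m³/day.

425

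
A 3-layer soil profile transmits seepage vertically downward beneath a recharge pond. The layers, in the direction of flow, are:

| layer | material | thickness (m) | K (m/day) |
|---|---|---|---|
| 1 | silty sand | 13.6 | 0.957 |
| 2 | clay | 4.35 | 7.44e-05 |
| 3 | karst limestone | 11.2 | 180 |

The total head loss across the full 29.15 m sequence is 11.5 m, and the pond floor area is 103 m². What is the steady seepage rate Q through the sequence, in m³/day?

Flow is perpendicular to layering, so the layers act in series and the equivalent K is the thickness-weighted harmonic mean.
Total thickness L = 13.6 + 4.35 + 11.2 = 29.15 m.
Σ(b_i/K_i) = 13.6/0.957 + 4.35/7.44e-05 + 11.2/180 = 58482 d.
K_eq = L / Σ(b_i/K_i) = 29.15 / 58482 = 0.0004984 m/day.
Q = K_eq · A · (Δh/L) = 0.0004984 × 103 × (11.5/29.15) = 0.02025 m³/day.

0.0203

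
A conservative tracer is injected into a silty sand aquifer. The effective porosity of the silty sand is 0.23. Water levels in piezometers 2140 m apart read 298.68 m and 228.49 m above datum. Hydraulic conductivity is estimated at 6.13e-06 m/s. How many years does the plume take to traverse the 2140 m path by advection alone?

Convert K: 6.13e-06 m/s × 86400 = 0.5296 m/day.
Hydraulic gradient i = (298.68 − 228.49) / 2140 = 70.19 / 2140 = 0.03280.
Darcy flux q = K · i = 0.5296 × 0.03280 = 0.01737 m/day.
Seepage velocity v = q / n_e = 0.01737 / 0.23 = 0.07553 m/day.
Travel time t = L / v = 2140 / 0.07553 = 28334 days = 77.57 years.

77.6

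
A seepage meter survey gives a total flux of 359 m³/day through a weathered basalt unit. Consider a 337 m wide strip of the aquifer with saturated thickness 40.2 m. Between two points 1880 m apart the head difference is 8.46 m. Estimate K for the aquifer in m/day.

Cross-sectional area A = 337 × 40.2 = 13547 m².
Hydraulic gradient i = Δh / L = 8.46 / 1880 = 0.004500.
From Q = K·A·i, K = Q / (A·i) = 359 / (13547 × 0.004500) = 5.889 m/day.

5.89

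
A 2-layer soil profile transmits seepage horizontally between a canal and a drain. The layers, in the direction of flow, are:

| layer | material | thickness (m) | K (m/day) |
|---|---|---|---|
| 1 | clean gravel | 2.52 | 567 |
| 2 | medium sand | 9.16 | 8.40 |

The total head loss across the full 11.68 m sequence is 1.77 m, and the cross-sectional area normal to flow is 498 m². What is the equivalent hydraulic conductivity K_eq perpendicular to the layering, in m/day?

10.7

Flow is perpendicular to layering, so the layers act in series and the equivalent K is the thickness-weighted harmonic mean.
Total thickness L = 2.52 + 9.16 = 11.68 m.
Σ(b_i/K_i) = 2.52/567 + 9.16/8.40 = 1.095 d.
K_eq = L / Σ(b_i/K_i) = 11.68 / 1.095 = 10.67 m/day.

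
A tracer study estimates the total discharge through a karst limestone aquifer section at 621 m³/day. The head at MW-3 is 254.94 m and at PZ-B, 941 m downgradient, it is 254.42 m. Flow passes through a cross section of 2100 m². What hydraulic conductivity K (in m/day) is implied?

535

Hydraulic gradient i = (254.94 − 254.42) / 941 = 0.52 / 941 = 0.0005526.
From Q = K·A·i, K = Q / (A·i) = 621 / (2100 × 0.0005526) = 535.1 m/day.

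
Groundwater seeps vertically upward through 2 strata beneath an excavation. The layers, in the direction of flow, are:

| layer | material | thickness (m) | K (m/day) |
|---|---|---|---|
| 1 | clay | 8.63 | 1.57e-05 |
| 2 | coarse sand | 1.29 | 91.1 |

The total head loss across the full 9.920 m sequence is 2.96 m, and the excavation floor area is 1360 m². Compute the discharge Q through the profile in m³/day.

Flow is perpendicular to layering, so the layers act in series and the equivalent K is the thickness-weighted harmonic mean.
Total thickness L = 8.63 + 1.29 = 9.920 m.
Σ(b_i/K_i) = 8.63/1.57e-05 + 1.29/91.1 = 5.497e+05 d.
K_eq = L / Σ(b_i/K_i) = 9.920 / 5.497e+05 = 1.805e-05 m/day.
Q = K_eq · A · (Δh/L) = 1.805e-05 × 1360 × (2.96/9.920) = 0.007324 m³/day.

0.00732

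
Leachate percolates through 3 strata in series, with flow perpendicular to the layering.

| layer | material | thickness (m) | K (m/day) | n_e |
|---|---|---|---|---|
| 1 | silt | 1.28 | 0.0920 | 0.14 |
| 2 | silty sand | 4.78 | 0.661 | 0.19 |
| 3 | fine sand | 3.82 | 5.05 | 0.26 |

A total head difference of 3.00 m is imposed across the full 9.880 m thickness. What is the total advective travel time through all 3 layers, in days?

With flow normal to the layers, continuity requires the same specific discharge q through every layer.
Σ(b_i/K_i) = 1.28/0.0920 + 4.78/0.661 + 3.82/5.05 = 21.90 d.
q = Δh / Σ(b_i/K_i) = 3.00 / 21.90 = 0.1370 m/day.
In each layer the seepage velocity is v_i = q/n_i, so the layer transit time is t_i = b_i·n_i / q:
  layer 1 (silt): t_1 = 1.28 × 0.14 / 0.1370 = 1.308 d
  layer 2 (silty sand): t_2 = 4.78 × 0.19 / 0.1370 = 6.630 d
  layer 3 (fine sand): t_3 = 3.82 × 0.26 / 0.1370 = 7.251 d
Total t = Σ t_i = 15.19 days.

15.2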